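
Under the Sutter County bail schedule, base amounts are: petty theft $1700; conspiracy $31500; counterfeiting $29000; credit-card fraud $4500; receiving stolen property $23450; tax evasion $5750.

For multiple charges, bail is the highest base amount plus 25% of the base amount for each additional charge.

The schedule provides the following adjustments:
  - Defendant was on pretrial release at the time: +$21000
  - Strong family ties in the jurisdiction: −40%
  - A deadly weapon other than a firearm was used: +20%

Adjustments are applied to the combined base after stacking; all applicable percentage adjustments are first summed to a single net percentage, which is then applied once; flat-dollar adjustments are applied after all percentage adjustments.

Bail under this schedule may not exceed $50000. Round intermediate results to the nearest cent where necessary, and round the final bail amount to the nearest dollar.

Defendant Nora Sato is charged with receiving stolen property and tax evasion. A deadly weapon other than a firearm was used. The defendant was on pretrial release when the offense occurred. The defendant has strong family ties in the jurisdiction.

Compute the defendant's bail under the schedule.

$40910

Base amounts from the schedule: receiving stolen property $23450; tax evasion $5750.
Stacking rule: highest base plus 25% of each additional charge. Highest is receiving stolen property at $23450. Additional: $5750 × 25% = $1437.50. Combined base = $23450 + $1437.50 = $24887.50.
Net percentage adjustment: −40% +20% = −20%. $24887.50 × 0.8 = $19910.
Defendant was on pretrial release at the time (+$21000 flat): $19910 + $21000 = $40910.
$40910 is within the $50000 maximum.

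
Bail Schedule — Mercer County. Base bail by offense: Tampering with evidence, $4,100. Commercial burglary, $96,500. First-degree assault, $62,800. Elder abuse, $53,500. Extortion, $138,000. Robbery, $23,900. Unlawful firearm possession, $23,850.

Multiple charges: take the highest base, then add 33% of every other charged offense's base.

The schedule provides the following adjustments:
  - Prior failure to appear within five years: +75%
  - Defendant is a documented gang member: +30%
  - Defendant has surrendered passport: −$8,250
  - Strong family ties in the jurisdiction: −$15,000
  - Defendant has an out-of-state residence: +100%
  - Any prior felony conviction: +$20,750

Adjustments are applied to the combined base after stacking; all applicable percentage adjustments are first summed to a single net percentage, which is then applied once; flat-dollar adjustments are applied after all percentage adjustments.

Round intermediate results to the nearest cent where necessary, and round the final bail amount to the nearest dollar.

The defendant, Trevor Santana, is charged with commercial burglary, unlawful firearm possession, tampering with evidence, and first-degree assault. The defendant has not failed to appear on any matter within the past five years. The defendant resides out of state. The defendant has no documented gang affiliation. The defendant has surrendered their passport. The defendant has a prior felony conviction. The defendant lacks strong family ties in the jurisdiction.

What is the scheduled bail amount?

$265,395

Base amounts from the schedule: commercial burglary $96,500; unlawful firearm possession $23,850; tampering with evidence $4,100; first-degree assault $62,800.
Stacking rule: highest base plus 33% of each additional charge. Highest is commercial burglary at $96,500. Additional: $23,850 × 33% = $7,870.50; $4,100 × 33% = $1,353; $62,800 × 33% = $20,724. Combined base = $96,500 + $29,947.50 = $126,447.50.
Defendant has an out-of-state residence (+100%): $126,447.50 × 2 = $252,895.
Defendant has surrendered passport (−$8,250 flat): $252,895 − $8,250 = $244,645.
Any prior felony conviction (+$20,750 flat): $244,645 + $20,750 = $265,395.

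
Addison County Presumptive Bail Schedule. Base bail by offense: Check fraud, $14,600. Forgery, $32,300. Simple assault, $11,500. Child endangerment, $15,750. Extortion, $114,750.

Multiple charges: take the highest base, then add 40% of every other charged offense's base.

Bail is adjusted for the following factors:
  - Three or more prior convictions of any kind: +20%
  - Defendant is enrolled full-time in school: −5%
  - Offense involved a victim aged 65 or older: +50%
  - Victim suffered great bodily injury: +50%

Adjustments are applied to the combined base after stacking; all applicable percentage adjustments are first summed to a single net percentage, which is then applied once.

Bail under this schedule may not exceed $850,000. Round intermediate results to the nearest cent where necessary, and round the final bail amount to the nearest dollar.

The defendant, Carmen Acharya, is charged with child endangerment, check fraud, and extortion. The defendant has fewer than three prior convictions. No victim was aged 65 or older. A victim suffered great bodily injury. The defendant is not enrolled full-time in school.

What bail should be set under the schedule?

$190,335

Base amounts from the schedule: child endangerment $15,750; check fraud $14,600; extortion $114,750.
Stacking rule: highest base plus 40% of each additional charge. Highest is extortion at $114,750. Additional: $15,750 × 40% = $6,300; $14,600 × 40% = $5,840. Combined base = $114,750 + $12,140 = $126,890.
Victim suffered great bodily injury (+50%): $126,890 × 1.5 = $190,335.
$190,335 is within the $850,000 maximum.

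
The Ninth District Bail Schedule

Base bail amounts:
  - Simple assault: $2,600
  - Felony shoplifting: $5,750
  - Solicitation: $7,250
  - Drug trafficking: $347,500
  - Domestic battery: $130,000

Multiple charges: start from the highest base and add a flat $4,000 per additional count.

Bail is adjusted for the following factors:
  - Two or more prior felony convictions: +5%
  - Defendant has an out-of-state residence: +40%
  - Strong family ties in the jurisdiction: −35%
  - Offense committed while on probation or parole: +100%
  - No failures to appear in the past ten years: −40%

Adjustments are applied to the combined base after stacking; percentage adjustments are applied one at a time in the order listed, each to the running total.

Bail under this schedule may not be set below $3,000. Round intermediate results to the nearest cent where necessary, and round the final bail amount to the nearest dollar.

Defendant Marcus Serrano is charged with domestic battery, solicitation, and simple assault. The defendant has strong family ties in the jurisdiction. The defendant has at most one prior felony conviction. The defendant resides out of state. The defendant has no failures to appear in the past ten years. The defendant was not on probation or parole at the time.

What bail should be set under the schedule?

Base amounts from the schedule: domestic battery $130,000; solicitation $7,250; simple assault $2,600.
Stacking rule: highest base plus $4,000 per additional charge. Highest is domestic battery at $130,000; 2 additional charges → +$8,000. Combined base = $138,000.
Defendant has an out-of-state residence (+40%): $138,000 × 1.4 = $193,200.
Strong family ties in the jurisdiction (−35%): $193,200 × 0.65 = $125,580.
No failures to appear in the past ten years (−40%): $125,580 × 0.6 = $75,348.
$75,348 is at or above the $3,000 minimum.

$75,348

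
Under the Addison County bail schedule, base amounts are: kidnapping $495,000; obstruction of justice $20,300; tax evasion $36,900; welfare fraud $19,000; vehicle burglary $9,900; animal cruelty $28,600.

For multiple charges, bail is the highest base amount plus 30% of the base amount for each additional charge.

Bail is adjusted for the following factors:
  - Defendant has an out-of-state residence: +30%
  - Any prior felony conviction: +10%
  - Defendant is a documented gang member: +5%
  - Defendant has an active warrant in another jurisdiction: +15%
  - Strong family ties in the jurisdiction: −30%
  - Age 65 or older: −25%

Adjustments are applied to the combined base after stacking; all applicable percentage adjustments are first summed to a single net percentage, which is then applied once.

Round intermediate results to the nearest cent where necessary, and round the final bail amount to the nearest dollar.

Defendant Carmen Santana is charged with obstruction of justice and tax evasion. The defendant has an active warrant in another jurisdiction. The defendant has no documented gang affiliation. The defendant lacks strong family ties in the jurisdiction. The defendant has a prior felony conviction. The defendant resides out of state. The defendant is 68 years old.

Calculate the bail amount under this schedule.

Base amounts from the schedule: obstruction of justice $20,300; tax evasion $36,900.
Stacking rule: highest base plus 30% of each additional charge. Highest is tax evasion at $36,900. Additional: $20,300 × 30% = $6,090. Combined base = $36,900 + $6,090 = $42,990.
Net percentage adjustment: +30% +10% +15% −25% = +30%. $42,990 × 1.3 = $55,887.

$55,887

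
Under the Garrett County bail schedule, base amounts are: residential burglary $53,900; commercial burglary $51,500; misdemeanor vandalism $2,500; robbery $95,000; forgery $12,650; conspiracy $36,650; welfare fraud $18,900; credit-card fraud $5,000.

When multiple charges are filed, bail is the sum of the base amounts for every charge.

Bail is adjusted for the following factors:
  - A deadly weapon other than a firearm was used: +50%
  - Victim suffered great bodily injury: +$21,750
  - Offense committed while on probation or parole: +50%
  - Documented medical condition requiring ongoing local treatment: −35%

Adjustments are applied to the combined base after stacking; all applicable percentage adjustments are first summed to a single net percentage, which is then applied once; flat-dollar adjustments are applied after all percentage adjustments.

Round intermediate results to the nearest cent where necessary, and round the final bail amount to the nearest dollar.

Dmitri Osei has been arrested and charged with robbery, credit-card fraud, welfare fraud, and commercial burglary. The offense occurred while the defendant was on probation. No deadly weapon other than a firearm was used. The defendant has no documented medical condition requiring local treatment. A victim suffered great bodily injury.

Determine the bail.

Base amounts from the schedule: robbery $95,000; credit-card fraud $5,000; welfare fraud $18,900; commercial burglary $51,500.
Stacking rule: sum of all bases. $95,000 + $5,000 + $18,900 + $51,500 = $170,400.
Offense committed while on probation or parole (+50%): $170,400 × 1.5 = $255,600.
Victim suffered great bodily injury (+$21,750 flat): $255,600 + $21,750 = $277,350.

$277,350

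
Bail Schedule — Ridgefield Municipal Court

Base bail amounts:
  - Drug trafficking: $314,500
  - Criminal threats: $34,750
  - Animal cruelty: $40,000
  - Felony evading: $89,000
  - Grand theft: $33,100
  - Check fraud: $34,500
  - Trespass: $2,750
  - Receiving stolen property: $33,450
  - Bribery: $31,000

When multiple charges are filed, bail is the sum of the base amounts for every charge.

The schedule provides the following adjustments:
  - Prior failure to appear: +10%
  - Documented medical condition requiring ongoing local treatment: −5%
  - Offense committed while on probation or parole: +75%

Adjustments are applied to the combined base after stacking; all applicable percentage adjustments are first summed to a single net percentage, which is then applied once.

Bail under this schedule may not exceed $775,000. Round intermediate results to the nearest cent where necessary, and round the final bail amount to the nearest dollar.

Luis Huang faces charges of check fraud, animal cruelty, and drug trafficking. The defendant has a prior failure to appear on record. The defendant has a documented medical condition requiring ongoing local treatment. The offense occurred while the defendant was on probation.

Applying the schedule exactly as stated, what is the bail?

$700,200

Base amounts from the schedule: check fraud $34,500; animal cruelty $40,000; drug trafficking $314,500.
Stacking rule: sum of all bases. $34,500 + $40,000 + $314,500 = $389,000.
Net percentage adjustment: +10% −5% +75% = +80%. $389,000 × 1.8 = $700,200.
$700,200 is within the $775,000 maximum.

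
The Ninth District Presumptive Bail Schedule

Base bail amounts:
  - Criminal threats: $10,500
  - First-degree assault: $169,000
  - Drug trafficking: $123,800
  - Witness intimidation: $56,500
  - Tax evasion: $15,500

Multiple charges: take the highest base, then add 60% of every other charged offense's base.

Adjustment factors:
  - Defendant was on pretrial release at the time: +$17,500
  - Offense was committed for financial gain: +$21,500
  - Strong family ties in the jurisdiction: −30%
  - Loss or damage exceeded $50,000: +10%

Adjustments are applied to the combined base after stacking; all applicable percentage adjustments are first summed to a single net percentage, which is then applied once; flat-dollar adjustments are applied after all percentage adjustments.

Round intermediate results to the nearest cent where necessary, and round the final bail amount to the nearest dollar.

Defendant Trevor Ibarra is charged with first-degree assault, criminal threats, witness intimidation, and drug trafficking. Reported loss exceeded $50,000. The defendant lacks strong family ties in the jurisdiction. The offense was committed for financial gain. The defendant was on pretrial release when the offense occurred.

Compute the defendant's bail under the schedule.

$350,828

Base amounts from the schedule: first-degree assault $169,000; criminal threats $10,500; witness intimidation $56,500; drug trafficking $123,800.
Stacking rule: highest base plus 60% of each additional charge. Highest is first-degree assault at $169,000. Additional: $10,500 × 60% = $6,300; $56,500 × 60% = $33,900; $123,800 × 60% = $74,280. Combined base = $169,000 + $114,480 = $283,480.
Loss or damage exceeded $50,000 (+10%): $283,480 × 1.1 = $311,828.
Defendant was on pretrial release at the time (+$17,500 flat): $311,828 + $17,500 = $329,328.
Offense was committed for financial gain (+$21,500 flat): $329,328 + $21,500 = $350,828.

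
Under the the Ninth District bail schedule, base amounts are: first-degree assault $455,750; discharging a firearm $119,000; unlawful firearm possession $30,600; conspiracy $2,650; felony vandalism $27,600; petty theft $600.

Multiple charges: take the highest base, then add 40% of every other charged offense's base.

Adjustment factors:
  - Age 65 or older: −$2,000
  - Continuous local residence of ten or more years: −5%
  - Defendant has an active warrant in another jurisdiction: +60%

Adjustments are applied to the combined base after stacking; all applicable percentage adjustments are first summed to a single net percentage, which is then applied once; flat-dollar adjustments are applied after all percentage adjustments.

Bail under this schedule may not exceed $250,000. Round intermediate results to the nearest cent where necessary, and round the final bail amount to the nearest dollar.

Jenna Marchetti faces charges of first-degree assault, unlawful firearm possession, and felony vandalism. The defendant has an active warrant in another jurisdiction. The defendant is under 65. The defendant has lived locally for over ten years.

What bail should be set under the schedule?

Base amounts from the schedule: first-degree assault $455,750; unlawful firearm possession $30,600; felony vandalism $27,600.
Stacking rule: highest base plus 40% of each additional charge. Highest is first-degree assault at $455,750. Additional: $30,600 × 40% = $12,240; $27,600 × 40% = $11,040. Combined base = $455,750 + $23,280 = $479,030.
Net percentage adjustment: −5% +60% = +55%. $479,030 × 1.55 = $742,496.50.
Result $742,496.50 exceeds the maximum of $250,000; bail is capped at $250,000.

$250,000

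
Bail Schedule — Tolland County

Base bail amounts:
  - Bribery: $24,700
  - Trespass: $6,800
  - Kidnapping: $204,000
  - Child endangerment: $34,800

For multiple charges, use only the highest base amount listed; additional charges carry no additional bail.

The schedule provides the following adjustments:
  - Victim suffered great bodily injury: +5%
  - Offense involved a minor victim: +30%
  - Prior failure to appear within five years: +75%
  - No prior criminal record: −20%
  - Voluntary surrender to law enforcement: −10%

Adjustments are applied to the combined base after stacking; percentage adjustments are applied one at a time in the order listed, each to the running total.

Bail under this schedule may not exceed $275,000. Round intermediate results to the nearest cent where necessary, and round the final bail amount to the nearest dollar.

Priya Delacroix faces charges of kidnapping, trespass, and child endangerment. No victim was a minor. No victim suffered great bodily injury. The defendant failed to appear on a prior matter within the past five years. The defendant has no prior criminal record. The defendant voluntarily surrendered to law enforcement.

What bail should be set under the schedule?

Base amounts from the schedule: kidnapping $204,000; trespass $6,800; child endangerment $34,800.
Stacking rule: use the highest base only. Highest is kidnapping at $204,000. Combined base = $204,000.
Prior failure to appear within five years (+75%): $204,000 × 1.75 = $357,000.
No prior criminal record (−20%): $357,000 × 0.8 = $285,600.
Voluntary surrender to law enforcement (−10%): $285,600 × 0.9 = $257,040.
$257,040 is within the $275,000 maximum.

$257,040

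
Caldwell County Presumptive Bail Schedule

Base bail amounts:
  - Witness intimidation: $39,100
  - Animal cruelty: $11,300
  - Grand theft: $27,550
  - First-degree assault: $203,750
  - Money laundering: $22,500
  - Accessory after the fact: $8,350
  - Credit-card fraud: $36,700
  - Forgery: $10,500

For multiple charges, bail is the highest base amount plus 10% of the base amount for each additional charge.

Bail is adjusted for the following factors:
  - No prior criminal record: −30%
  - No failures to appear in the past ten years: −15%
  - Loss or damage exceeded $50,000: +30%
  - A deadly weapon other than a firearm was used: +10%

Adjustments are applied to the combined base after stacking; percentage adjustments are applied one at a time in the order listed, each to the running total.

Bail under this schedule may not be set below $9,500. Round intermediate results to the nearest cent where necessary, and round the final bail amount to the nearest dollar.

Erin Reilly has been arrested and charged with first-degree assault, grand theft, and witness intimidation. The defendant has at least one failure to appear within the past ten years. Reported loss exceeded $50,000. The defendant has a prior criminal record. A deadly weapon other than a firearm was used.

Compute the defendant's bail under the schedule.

Base amounts from the schedule: first-degree assault $203,750; grand theft $27,550; witness intimidation $39,100.
Stacking rule: highest base plus 10% of each additional charge. Highest is first-degree assault at $203,750. Additional: $27,550 × 10% = $2,755; $39,100 × 10% = $3,910. Combined base = $203,750 + $6,665 = $210,415.
Loss or damage exceeded $50,000 (+30%): $210,415 × 1.3 = $273,539.50.
A deadly weapon other than a firearm was used (+10%): $273,539.50 × 1.1 = $300,893.45.
$300,893.45 is at or above the $9,500 minimum.
Rounded to the nearest dollar: $300,893.

$300,893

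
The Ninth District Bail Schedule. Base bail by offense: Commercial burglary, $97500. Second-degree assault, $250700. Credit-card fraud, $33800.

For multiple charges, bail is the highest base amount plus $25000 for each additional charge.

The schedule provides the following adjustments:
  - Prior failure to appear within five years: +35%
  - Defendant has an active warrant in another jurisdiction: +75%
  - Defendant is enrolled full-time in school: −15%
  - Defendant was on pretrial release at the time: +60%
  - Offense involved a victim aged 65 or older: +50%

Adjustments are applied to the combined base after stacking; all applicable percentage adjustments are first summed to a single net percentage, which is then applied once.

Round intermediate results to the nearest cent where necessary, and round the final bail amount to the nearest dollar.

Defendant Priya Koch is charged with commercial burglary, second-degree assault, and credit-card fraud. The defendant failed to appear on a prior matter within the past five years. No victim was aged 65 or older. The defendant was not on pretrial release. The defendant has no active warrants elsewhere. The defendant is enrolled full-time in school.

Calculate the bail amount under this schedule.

Base amounts from the schedule: commercial burglary $97500; second-degree assault $250700; credit-card fraud $33800.
Stacking rule: highest base plus $25000 per additional charge. Highest is second-degree assault at $250700; 2 additional charges → +$50000. Combined base = $300700.
Net percentage adjustment: +35% −15% = +20%. $300700 × 1.2 = $360840.

$360840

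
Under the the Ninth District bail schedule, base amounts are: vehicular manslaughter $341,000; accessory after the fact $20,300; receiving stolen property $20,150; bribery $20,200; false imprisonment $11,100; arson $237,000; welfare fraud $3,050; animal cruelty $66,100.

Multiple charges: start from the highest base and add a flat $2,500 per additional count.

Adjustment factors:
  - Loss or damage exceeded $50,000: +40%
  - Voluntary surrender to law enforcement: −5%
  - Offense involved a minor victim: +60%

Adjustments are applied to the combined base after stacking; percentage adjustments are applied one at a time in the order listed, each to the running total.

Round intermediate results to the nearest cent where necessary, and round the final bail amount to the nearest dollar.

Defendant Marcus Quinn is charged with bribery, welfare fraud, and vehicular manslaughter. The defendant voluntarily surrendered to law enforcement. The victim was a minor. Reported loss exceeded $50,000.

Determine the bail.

$736,288

Base amounts from the schedule: bribery $20,200; welfare fraud $3,050; vehicular manslaughter $341,000.
Stacking rule: highest base plus $2,500 per additional charge. Highest is vehicular manslaughter at $341,000; 2 additional charges → +$5,000. Combined base = $346,000.
Loss or damage exceeded $50,000 (+40%): $346,000 × 1.4 = $484,400.
Voluntary surrender to law enforcement (−5%): $484,400 × 0.95 = $460,180.
Offense involved a minor victim (+60%): $460,180 × 1.6 = $736,288.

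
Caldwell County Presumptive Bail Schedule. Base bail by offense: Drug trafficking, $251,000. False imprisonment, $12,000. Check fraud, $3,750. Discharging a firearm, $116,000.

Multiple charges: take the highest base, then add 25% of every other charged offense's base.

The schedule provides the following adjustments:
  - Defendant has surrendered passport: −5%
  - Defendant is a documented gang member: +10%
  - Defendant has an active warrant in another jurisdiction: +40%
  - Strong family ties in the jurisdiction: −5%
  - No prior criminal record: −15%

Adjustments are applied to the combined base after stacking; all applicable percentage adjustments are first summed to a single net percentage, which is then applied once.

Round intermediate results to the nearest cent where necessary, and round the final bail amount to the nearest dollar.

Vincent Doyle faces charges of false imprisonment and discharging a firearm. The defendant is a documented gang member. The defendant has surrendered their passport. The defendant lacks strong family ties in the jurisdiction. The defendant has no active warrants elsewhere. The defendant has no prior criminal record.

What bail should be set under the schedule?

$107,100

Base amounts from the schedule: false imprisonment $12,000; discharging a firearm $116,000.
Stacking rule: highest base plus 25% of each additional charge. Highest is discharging a firearm at $116,000. Additional: $12,000 × 25% = $3,000. Combined base = $116,000 + $3,000 = $119,000.
Net percentage adjustment: −5% +10% −15% = −10%. $119,000 × 0.9 = $107,100.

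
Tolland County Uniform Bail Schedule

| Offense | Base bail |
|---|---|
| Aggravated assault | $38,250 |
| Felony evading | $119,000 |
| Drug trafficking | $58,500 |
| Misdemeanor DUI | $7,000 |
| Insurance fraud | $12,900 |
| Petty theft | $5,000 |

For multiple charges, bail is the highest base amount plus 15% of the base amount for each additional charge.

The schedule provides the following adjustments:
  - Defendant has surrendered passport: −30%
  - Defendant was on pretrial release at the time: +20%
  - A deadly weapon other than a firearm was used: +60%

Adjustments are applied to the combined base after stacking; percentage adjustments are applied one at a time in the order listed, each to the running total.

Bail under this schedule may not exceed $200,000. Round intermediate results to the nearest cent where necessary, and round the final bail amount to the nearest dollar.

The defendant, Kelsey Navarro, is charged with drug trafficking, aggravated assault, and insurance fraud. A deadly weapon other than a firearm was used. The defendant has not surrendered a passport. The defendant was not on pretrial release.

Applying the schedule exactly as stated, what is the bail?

Base amounts from the schedule: drug trafficking $58,500; aggravated assault $38,250; insurance fraud $12,900.
Stacking rule: highest base plus 15% of each additional charge. Highest is drug trafficking at $58,500. Additional: $38,250 × 15% = $5,737.50; $12,900 × 15% = $1,935. Combined base = $58,500 + $7,672.50 = $66,172.50.
A deadly weapon other than a firearm was used (+60%): $66,172.50 × 1.6 = $105,876.
$105,876 is within the $200,000 maximum.

$105,876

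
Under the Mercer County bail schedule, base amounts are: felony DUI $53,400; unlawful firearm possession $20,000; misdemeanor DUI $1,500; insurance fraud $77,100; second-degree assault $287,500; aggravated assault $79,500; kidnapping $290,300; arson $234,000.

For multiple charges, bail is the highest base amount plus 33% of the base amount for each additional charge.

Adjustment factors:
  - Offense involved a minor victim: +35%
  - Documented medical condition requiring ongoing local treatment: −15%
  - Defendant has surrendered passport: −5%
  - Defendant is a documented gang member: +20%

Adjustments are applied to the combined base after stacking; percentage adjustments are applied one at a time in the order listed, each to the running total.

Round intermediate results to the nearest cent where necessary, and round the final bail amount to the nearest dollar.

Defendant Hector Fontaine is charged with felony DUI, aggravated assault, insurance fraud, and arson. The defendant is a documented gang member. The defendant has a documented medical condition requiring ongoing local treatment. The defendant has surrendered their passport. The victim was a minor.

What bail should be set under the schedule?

$396,762

Base amounts from the schedule: felony DUI $53,400; aggravated assault $79,500; insurance fraud $77,100; arson $234,000.
Stacking rule: highest base plus 33% of each additional charge. Highest is arson at $234,000. Additional: $53,400 × 33% = $17,622; $79,500 × 33% = $26,235; $77,100 × 33% = $25,443. Combined base = $234,000 + $69,300 = $303,300.
Offense involved a minor victim (+35%): $303,300 × 1.35 = $409,455.
Documented medical condition requiring ongoing local treatment (−15%): $409,455 × 0.85 = $348,036.75.
Defendant has surrendered passport (−5%): $348,036.75 × 0.95 = $330,634.91.
Defendant is a documented gang member (+20%): $330,634.91 × 1.2 = $396,761.89.
Rounded to the nearest dollar: $396,762.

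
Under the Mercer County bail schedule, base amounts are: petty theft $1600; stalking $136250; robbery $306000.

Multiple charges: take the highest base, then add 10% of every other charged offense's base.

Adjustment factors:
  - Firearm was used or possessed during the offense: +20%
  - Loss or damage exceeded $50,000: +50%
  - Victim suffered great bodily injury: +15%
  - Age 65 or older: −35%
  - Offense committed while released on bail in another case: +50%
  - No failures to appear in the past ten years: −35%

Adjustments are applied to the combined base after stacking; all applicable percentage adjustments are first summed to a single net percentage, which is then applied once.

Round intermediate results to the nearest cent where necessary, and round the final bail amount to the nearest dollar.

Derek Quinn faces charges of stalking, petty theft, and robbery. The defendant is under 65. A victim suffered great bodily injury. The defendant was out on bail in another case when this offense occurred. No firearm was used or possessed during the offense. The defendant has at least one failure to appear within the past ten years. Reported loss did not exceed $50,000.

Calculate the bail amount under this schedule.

$527645

Base amounts from the schedule: stalking $136250; petty theft $1600; robbery $306000.
Stacking rule: highest base plus 10% of each additional charge. Highest is robbery at $306000. Additional: $136250 × 10% = $13625; $1600 × 10% = $160. Combined base = $306000 + $13785 = $319785.
Net percentage adjustment: +15% +50% = +65%. $319785 × 1.65 = $527645.25.
Rounded to the nearest dollar: $527645.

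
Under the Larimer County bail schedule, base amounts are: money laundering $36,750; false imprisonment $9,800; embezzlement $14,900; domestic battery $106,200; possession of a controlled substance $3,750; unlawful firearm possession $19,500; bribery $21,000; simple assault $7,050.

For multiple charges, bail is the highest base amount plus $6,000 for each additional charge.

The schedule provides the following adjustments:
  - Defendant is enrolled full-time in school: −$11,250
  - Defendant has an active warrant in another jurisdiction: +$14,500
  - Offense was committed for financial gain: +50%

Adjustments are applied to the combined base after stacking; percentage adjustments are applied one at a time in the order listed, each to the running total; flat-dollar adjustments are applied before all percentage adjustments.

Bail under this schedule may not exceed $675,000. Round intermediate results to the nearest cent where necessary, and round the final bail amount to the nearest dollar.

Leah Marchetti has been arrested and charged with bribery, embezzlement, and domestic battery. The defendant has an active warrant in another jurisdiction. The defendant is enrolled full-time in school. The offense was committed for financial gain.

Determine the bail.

Base amounts from the schedule: bribery $21,000; embezzlement $14,900; domestic battery $106,200.
Stacking rule: highest base plus $6,000 per additional charge. Highest is domestic battery at $106,200; 2 additional charges → +$12,000. Combined base = $118,200.
Defendant is enrolled full-time in school (−$11,250 flat): $118,200 − $11,250 = $106,950.
Defendant has an active warrant in another jurisdiction (+$14,500 flat): $106,950 + $14,500 = $121,450.
Offense was committed for financial gain (+50%): $121,450 × 1.5 = $182,175.
$182,175 is within the $675,000 maximum.

$182,175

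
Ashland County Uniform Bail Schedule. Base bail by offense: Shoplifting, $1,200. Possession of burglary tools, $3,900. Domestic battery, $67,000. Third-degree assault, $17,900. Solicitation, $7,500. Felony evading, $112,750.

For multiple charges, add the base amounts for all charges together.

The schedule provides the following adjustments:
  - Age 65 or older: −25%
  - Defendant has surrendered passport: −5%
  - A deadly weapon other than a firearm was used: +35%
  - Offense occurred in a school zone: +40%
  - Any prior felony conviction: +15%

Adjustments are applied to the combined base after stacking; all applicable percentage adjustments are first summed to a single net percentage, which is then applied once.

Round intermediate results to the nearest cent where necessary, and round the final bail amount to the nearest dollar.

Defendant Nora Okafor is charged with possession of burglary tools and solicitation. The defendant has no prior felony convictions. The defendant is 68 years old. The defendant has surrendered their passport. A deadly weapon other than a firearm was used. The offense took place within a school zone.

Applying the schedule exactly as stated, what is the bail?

$16,530

Base amounts from the schedule: possession of burglary tools $3,900; solicitation $7,500.
Stacking rule: sum of all bases. $3,900 + $7,500 = $11,400.
Net percentage adjustment: −25% −5% +35% +40% = +45%. $11,400 × 1.45 = $16,530.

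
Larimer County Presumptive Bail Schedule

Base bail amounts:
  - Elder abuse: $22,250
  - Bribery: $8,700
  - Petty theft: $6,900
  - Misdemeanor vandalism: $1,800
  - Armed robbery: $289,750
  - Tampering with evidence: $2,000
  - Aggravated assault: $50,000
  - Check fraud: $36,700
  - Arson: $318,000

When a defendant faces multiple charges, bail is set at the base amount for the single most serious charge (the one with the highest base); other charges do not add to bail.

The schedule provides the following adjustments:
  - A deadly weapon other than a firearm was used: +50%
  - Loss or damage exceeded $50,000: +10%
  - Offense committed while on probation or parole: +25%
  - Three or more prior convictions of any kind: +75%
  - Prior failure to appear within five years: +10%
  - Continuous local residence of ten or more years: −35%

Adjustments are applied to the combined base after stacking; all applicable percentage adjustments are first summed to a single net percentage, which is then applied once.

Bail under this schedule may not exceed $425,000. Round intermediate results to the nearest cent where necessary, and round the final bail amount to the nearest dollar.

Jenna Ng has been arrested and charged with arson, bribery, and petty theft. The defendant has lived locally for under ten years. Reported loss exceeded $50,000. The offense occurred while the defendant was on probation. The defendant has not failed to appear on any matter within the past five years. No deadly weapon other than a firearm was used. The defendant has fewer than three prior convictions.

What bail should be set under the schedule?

$425,000

Base amounts from the schedule: arson $318,000; bribery $8,700; petty theft $6,900.
Stacking rule: use the highest base only. Highest is arson at $318,000. Combined base = $318,000.
Net percentage adjustment: +10% +25% = +35%. $318,000 × 1.35 = $429,300.
Result $429,300 exceeds the maximum of $425,000; bail is capped at $425,000.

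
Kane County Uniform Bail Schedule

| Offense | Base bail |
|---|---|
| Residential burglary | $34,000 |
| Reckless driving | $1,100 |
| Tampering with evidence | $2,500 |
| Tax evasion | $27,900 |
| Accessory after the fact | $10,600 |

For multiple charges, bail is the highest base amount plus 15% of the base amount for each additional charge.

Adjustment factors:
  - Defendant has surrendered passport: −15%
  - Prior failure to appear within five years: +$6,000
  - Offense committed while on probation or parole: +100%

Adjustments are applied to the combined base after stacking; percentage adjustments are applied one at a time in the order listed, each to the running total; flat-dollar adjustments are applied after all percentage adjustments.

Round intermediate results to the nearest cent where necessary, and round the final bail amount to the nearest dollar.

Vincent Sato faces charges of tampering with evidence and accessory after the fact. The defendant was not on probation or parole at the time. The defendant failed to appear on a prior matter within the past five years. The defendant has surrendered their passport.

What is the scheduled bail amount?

Base amounts from the schedule: tampering with evidence $2,500; accessory after the fact $10,600.
Stacking rule: highest base plus 15% of each additional charge. Highest is accessory after the fact at $10,600. Additional: $2,500 × 15% = $375. Combined base = $10,600 + $375 = $10,975.
Defendant has surrendered passport (−15%): $10,975 × 0.85 = $9,328.75.
Prior failure to appear within five years (+$6,000 flat): $9,328.75 + $6,000 = $15,328.75.
Rounded to the nearest dollar: $15,329.

$15,329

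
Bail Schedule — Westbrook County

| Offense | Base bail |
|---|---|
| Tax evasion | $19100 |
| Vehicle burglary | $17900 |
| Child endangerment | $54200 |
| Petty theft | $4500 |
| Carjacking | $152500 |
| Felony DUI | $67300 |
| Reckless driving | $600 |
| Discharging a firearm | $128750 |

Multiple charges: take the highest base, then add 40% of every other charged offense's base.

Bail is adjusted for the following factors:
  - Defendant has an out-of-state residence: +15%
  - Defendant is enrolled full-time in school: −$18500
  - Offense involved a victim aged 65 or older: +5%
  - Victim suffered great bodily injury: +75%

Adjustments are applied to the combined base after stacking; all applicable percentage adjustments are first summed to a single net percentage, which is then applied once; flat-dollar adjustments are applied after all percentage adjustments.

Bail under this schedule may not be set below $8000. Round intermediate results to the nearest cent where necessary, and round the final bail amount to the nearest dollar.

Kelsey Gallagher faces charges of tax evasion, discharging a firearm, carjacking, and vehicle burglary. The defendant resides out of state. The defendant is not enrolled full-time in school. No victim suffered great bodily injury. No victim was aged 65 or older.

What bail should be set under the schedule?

$251620

Base amounts from the schedule: tax evasion $19100; discharging a firearm $128750; carjacking $152500; vehicle burglary $17900.
Stacking rule: highest base plus 40% of each additional charge. Highest is carjacking at $152500. Additional: $19100 × 40% = $7640; $128750 × 40% = $51500; $17900 × 40% = $7160. Combined base = $152500 + $66300 = $218800.
Defendant has an out-of-state residence (+15%): $218800 × 1.15 = $251620.
$251620 is at or above the $8000 minimum.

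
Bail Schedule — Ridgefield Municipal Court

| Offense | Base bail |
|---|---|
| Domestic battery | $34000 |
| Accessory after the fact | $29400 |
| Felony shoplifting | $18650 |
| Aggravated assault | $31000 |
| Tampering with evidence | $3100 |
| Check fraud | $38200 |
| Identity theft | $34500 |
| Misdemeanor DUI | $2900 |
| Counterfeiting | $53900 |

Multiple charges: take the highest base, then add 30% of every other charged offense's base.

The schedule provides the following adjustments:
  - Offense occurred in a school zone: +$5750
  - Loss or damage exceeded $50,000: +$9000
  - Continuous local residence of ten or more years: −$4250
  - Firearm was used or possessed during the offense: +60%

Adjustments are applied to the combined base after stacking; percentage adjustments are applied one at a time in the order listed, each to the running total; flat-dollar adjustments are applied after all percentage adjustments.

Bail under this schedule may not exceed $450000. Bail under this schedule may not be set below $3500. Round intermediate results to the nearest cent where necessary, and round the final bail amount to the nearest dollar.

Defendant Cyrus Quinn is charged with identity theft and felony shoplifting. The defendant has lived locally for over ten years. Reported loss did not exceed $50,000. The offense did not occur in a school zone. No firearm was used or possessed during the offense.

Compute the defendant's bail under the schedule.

Base amounts from the schedule: identity theft $34500; felony shoplifting $18650.
Stacking rule: highest base plus 30% of each additional charge. Highest is identity theft at $34500. Additional: $18650 × 30% = $5595. Combined base = $34500 + $5595 = $40095.
Continuous local residence of ten or more years (−$4250 flat): $40095 − $4250 = $35845.
$35845 is within the $450000 maximum.
$35845 is at or above the $3500 minimum.

$35845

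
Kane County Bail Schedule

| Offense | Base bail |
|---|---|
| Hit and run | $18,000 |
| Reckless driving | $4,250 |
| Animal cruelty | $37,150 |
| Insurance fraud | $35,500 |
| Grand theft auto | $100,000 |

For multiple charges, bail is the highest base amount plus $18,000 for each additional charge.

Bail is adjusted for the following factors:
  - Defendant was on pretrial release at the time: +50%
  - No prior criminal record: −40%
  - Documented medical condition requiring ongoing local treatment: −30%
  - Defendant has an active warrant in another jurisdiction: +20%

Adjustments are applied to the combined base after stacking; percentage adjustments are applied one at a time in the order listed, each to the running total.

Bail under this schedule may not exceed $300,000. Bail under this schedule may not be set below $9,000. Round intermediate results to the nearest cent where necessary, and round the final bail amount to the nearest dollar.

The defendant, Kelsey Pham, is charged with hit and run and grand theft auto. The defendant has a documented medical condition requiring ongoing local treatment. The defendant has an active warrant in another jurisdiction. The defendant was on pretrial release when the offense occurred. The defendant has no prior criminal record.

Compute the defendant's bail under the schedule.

Base amounts from the schedule: hit and run $18,000; grand theft auto $100,000.
Stacking rule: highest base plus $18,000 per additional charge. Highest is grand theft auto at $100,000; 1 additional charge → +$18,000. Combined base = $118,000.
Defendant was on pretrial release at the time (+50%): $118,000 × 1.5 = $177,000.
No prior criminal record (−40%): $177,000 × 0.6 = $106,200.
Documented medical condition requiring ongoing local treatment (−30%): $106,200 × 0.7 = $74,340.
Defendant has an active warrant in another jurisdiction (+20%): $74,340 × 1.2 = $89,208.
$89,208 is within the $300,000 maximum.
$89,208 is at or above the $9,000 minimum.

$89,208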